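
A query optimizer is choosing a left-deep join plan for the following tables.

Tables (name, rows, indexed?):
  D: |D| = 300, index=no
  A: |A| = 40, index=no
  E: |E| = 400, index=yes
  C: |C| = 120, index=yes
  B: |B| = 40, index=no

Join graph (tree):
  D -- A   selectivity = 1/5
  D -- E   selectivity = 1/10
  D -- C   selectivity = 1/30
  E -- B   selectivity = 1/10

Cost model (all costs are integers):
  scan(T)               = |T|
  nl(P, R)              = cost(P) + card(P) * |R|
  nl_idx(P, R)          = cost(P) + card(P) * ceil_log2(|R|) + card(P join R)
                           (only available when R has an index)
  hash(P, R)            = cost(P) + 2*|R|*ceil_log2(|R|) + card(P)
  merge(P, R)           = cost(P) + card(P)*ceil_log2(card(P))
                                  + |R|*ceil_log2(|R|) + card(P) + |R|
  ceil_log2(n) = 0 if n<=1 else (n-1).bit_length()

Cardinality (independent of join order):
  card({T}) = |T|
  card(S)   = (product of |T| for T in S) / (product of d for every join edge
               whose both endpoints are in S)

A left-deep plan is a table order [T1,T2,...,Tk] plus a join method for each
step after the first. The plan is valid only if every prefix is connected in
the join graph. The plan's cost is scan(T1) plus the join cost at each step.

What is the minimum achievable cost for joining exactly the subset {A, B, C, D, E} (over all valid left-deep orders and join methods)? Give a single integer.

250440

Selinger DP over subsets of {A,B,C,D,E}:
  {D}: scan cost=300, card=300
  {A}: scan cost=40, card=40
  {E}: scan cost=400, card=400
  {C}: scan cost=120, card=120
  {B}: scan cost=40, card=40
  {AD}: card=2400; try (A,hash)→1080, (D,merge)→3320, (A,merge)→3580, (D,hash)→5480, (D,nl)→12040, (A,nl)→12300; best=1080 via (A,hash)
  {DE}: card=12000; try (D,hash)→6200, (E,merge)→7300, (D,merge)→7400, (E,hash)→7800, (E,nl_idx)→15000, (E,nl)→120300 …(+1); best=6200 via (D,hash)
  {CD}: card=1200; try (C,hash)→2280, (C,nl_idx)→3600, (D,merge)→4080, (C,merge)→4260, (D,hash)→5640, (D,nl)→36120 …(+1); best=2280 via (C,hash)
  {BE}: card=1600; try (B,hash)→1280, (E,nl_idx)→2000, (E,merge)→4320, (B,merge)→4680, (E,hash)→7280, (E,nl)→16040 …(+1); best=1280 via (B,hash)
  {ADE}: card=96000; try (E,hash)→10680, (A,hash)→18680, (E,merge)→36280, (E,nl_idx)→118680, (A,merge)→186480, (A,nl)→486200 …(+1); best=10680 via (E,hash)
  {ACD}: card=9600; try (A,hash)→3960, (C,hash)→5160, (A,merge)→16960, (C,nl_idx)→27480, (C,merge)→33240, (A,nl)→50280 …(+1); best=3960 via (A,hash)
  {CDE}: card=48000; try (E,hash)→10680, (C,hash)→19880, (E,merge)→20680, (E,nl_idx)→61080, (C,nl_idx)→138200, (C,merge)→187160 …(+2); best=10680 via (E,hash)
  {BDE}: card=48000; try (D,hash)→8280, (B,hash)→18680, (D,merge)→23480, (B,merge)→186480, (D,nl)→481280, (B,nl)→486200; best=8280 via (D,hash)
  {ACDE}: card=384000; try (E,hash)→20760, (A,hash)→59160, (C,hash)→108360, (E,merge)→151960, (E,nl_idx)→474360, (A,merge)→826960 …(+5); best=20760 via (E,hash)
  {ABDE}: card=384000; try (A,hash)→56760, (B,hash)→107160, (A,merge)→824560, (B,merge)→1738960, (A,nl)→1928280, (B,nl)→3850680; best=56760 via (A,hash)
  {BCDE}: card=192000; try (C,hash)→57960, (B,hash)→59160, (C,nl_idx)→536280, (C,merge)→825240, (B,merge)→826960, (B,nl)→1930680 …(+1); best=57960 via (C,hash)
  {ABCDE}: card=1536000; try (A,hash)→250440, (B,hash)→405240, (C,hash)→442440, (A,merge)→3706240, (C,nl_idx)→4280760, (B,merge)→7701040 …(+4); best=250440 via (A,hash)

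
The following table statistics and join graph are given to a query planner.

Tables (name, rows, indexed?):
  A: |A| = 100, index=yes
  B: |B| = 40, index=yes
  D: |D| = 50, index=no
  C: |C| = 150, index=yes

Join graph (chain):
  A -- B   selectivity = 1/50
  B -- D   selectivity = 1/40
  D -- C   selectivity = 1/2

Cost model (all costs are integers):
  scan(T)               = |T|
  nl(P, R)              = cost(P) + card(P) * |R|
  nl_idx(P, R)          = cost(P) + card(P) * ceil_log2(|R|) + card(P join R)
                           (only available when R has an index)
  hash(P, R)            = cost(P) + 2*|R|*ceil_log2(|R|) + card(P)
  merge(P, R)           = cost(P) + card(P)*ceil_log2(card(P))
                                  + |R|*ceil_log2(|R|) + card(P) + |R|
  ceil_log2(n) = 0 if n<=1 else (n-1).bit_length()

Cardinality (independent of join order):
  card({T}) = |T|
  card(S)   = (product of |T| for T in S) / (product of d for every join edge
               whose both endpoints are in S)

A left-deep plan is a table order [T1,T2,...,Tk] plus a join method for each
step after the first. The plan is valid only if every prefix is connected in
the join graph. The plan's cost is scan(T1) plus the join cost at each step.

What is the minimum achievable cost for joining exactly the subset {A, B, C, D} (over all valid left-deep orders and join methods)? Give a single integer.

Selinger DP over subsets of {A,B,C,D}:
  {A}: scan cost=100, card=100
  {B}: scan cost=40, card=40
  {D}: scan cost=50, card=50
  {C}: scan cost=150, card=150
  {AB}: card=80; try (A,nl_idx)→400, (B,hash)→680, (B,nl_idx)→780, (A,merge)→1120, (B,merge)→1180, (A,hash)→1480 …(+2); best=400 via (A,nl_idx)
  {BD}: card=50; try (B,nl_idx)→400, (B,hash)→580, (D,merge)→670, (D,hash)→680, (B,merge)→680, (D,nl)→2040 …(+1); best=400 via (B,nl_idx)
  {CD}: card=3750; try (D,hash)→900, (C,merge)→1750, (D,merge)→1850, (C,hash)→2500, (C,nl_idx)→4200, (C,nl)→7550 …(+1); best=900 via (D,hash)
  {ABD}: card=100; try (A,nl_idx)→850, (D,hash)→1080, (D,merge)→1390, (A,merge)→1550, (A,hash)→1850, (D,nl)→4400 …(+1); best=850 via (A,nl_idx)
  {BCD}: card=3750; try (C,merge)→2100, (C,hash)→2850, (C,nl_idx)→4550, (B,hash)→5130, (C,nl)→7900, (B,nl_idx)→27150 …(+2); best=2100 via (C,merge)
  {ABCD}: card=7500; try (C,merge)→3000, (C,hash)→3350, (A,hash)→7250, (C,nl_idx)→9150, (C,nl)→15850, (A,nl_idx)→35850 …(+2); best=3000 via (C,merge)

3000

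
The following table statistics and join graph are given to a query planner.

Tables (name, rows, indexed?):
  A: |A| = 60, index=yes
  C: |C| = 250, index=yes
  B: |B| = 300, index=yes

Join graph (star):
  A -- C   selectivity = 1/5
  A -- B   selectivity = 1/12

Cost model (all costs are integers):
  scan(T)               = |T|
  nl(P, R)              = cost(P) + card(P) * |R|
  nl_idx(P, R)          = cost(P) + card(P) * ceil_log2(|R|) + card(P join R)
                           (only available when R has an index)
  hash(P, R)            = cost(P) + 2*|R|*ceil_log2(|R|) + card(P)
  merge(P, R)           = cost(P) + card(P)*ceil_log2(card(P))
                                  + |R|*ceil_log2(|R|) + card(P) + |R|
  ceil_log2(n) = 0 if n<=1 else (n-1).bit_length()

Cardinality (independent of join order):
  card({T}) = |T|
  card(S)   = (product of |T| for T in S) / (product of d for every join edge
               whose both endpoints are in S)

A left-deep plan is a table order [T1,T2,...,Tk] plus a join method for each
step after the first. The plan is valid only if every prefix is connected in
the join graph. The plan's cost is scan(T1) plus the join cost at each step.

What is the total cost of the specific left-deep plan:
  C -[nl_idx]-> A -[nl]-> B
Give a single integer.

step 1: scan C: cost=250, card=250
step 2: join A via nl_idx
    card(P join A) = 250*60/(5) = 3000
    cost = 250 + 250*6 + 3000 = 4750
step 3: join B via nl
    card(P join B) = 3000*300/(12) = 75000
    cost = 4750 + 3000*300 = 904750

904750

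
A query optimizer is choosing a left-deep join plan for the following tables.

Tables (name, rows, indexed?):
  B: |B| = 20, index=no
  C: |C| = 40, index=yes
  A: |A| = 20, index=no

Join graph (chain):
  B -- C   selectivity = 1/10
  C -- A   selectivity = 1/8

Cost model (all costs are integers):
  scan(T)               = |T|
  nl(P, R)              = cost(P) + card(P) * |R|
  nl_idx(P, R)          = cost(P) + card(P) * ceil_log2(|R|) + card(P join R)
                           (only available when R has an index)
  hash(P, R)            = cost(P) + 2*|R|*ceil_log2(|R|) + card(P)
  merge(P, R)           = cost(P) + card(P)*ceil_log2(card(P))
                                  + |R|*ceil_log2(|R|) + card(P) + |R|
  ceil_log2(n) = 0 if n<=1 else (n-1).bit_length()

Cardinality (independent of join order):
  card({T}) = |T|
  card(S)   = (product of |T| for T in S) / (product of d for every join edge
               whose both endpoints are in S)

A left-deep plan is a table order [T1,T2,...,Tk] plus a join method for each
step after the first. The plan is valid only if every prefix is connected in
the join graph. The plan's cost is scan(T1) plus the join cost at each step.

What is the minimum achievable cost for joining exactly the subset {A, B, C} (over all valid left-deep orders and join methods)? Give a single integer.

Selinger DP over subsets of {A,B,C}:
  {B}: scan cost=20, card=20
  {C}: scan cost=40, card=40
  {A}: scan cost=20, card=20
  {BC}: card=80; try (C,nl_idx)→220, (B,hash)→280, (C,merge)→420, (B,merge)→440, (C,hash)→520, (C,nl)→820 …(+1); best=220 via (C,nl_idx)
  {AC}: card=100; try (C,nl_idx)→240, (A,hash)→280, (C,merge)→420, (A,merge)→440, (C,hash)→520, (C,nl)→820 …(+1); best=240 via (C,nl_idx)
  {ABC}: card=200; try (A,hash)→500, (B,hash)→540, (A,merge)→980, (B,merge)→1160, (A,nl)→1820, (B,nl)→2240; best=500 via (A,hash)

500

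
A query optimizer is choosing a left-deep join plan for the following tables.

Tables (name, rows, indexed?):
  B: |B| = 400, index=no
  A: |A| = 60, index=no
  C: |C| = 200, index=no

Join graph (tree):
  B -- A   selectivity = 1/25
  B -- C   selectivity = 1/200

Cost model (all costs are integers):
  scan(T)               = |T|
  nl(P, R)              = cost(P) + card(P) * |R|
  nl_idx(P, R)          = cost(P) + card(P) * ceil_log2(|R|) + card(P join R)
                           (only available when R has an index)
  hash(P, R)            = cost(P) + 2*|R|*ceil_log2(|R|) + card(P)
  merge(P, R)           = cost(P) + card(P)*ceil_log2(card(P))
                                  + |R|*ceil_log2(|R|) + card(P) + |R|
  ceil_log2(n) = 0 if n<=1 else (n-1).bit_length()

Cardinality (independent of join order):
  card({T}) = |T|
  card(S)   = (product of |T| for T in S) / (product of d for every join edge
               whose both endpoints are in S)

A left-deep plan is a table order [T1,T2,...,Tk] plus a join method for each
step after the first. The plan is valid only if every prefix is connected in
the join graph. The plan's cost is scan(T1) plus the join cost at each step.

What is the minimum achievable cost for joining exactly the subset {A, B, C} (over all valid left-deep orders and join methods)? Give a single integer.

Selinger DP over subsets of {A,B,C}:
  {B}: scan cost=400, card=400
  {A}: scan cost=60, card=60
  {C}: scan cost=200, card=200
  {AB}: card=960; try (A,hash)→1520, (B,merge)→4480, (A,merge)→4820, (B,hash)→7320, (B,nl)→24060, (A,nl)→24400; best=1520 via (A,hash)
  {BC}: card=400; try (C,hash)→4000, (B,merge)→6000, (C,merge)→6200, (B,hash)→7600, (B,nl)→80200, (C,nl)→80400; best=4000 via (C,hash)
  {ABC}: card=960; try (A,hash)→5120, (C,hash)→5680, (A,merge)→8420, (C,merge)→13880, (A,nl)→28000, (C,nl)→193520; best=5120 via (A,hash)

5120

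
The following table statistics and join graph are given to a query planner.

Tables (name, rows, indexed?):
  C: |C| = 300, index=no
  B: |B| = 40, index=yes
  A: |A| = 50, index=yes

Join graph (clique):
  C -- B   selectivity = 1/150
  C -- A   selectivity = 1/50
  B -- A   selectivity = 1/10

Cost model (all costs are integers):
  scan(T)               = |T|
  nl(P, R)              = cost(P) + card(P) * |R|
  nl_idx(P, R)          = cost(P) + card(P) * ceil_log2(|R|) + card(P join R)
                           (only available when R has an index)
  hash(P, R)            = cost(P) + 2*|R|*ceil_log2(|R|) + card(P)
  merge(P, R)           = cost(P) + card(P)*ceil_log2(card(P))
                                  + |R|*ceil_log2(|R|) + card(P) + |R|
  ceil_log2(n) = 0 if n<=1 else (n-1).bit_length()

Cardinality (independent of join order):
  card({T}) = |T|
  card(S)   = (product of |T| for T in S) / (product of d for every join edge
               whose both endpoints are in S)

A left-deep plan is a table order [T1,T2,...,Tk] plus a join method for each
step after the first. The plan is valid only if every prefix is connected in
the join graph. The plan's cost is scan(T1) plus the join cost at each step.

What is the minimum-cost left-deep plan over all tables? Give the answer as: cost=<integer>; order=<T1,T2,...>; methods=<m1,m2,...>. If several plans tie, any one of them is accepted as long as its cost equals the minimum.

cost=1568; order=C,B,A; methods=hash,nl_idx

Selinger DP (subsets sized 1..n):
  {C}: scan cost=300, card=300
  {B}: scan cost=40, card=40
  {A}: scan cost=50, card=50
  {BC}: card=80; try (B,hash)→1080, (B,nl_idx)→2180, (C,merge)→3320, (B,merge)→3580, (C,hash)→5480, (C,nl)→12040 …(+1); best=1080 via (B,hash)
  {AC}: card=300; try (A,hash)→1200, (A,nl_idx)→2400, (C,merge)→3400, (A,merge)→3650, (C,hash)→5500, (C,nl)→15050 …(+1); best=1200 via (A,hash)
  {AB}: card=200; try (A,nl_idx)→480, (B,nl_idx)→550, (B,hash)→580, (A,merge)→670, (B,merge)→680, (A,hash)→680 …(+2); best=480 via (A,nl_idx)
  {ABC}: card=8; try (A,nl_idx)→1568, (A,hash)→1760, (B,hash)→1980, (A,merge)→2070, (B,nl_idx)→3008, (B,merge)→4480 …(+5); best=1568 via (A,nl_idx)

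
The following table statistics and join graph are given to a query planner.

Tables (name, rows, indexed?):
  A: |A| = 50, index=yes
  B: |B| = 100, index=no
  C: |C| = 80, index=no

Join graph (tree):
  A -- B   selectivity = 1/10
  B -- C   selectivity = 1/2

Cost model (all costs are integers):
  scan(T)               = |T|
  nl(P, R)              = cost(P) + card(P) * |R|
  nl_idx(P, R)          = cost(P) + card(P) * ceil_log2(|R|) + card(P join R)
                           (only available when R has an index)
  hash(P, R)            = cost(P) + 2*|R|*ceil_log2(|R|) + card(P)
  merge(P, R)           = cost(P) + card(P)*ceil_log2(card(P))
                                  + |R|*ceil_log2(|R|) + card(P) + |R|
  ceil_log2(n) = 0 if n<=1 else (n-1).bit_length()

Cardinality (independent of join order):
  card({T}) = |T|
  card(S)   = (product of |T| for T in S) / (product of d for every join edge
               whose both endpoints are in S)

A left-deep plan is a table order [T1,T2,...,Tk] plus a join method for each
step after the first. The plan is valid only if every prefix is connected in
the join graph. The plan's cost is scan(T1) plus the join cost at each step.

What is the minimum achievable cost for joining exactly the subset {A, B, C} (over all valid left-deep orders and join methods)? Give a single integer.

Selinger DP over subsets of {A,B,C}:
  {A}: scan cost=50, card=50
  {B}: scan cost=100, card=100
  {C}: scan cost=80, card=80
  {AB}: card=500; try (A,hash)→800, (B,merge)→1200, (A,nl_idx)→1200, (A,merge)→1250, (B,hash)→1500, (B,nl)→5050 …(+1); best=800 via (A,hash)
  {BC}: card=4000; try (C,hash)→1320, (B,merge)→1520, (C,merge)→1540, (B,hash)→1560, (B,nl)→8080, (C,nl)→8100; best=1320 via (C,hash)
  {ABC}: card=20000; try (C,hash)→2420, (A,hash)→5920, (C,merge)→6440, (C,nl)→40800, (A,nl_idx)→45320, (A,merge)→53670 …(+1); best=2420 via (C,hash)

2420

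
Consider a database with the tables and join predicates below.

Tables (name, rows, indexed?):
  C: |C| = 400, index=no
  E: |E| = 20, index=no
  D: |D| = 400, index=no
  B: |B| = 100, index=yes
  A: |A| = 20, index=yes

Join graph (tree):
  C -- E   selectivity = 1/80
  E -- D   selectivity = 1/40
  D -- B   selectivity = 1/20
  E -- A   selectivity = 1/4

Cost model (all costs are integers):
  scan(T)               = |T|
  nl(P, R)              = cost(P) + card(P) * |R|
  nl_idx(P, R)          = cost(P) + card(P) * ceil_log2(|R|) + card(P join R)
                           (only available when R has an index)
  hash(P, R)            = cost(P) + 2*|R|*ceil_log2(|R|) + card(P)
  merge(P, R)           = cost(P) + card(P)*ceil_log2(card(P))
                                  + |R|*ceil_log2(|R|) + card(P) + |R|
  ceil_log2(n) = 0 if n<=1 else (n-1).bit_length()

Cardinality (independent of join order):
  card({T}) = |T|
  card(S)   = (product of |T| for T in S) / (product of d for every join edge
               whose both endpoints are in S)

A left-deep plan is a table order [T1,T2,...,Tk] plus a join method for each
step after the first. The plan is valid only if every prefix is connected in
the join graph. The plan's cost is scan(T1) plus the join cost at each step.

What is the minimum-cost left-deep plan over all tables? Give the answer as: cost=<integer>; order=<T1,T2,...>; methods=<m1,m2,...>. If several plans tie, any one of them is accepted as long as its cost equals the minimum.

Selinger DP (subsets sized 1..n):
  {C}: scan cost=400, card=400
  {E}: scan cost=20, card=20
  {D}: scan cost=400, card=400
  {B}: scan cost=100, card=100
  {A}: scan cost=20, card=20
  {CE}: card=100; try (E,hash)→1000, (C,merge)→4140, (E,merge)→4520, (C,hash)→7240, (C,nl)→8020, (E,nl)→8400; best=1000 via (E,hash)
  {DE}: card=200; try (E,hash)→1000, (D,merge)→4140, (E,merge)→4520, (D,hash)→7240, (D,nl)→8020, (E,nl)→8400; best=1000 via (E,hash)
  {AE}: card=100; try (A,nl_idx)→220, (E,hash)→240, (A,hash)→240, (E,merge)→260, (A,merge)→260, (E,nl)→420 …(+1); best=220 via (A,nl_idx)
  {BD}: card=2000; try (B,hash)→2200, (D,merge)→4900, (B,merge)→5200, (B,nl_idx)→5200, (D,hash)→7400, (D,nl)→40100 …(+1); best=2200 via (B,hash)
  {CDE}: card=1000; try (D,merge)→5800, (C,merge)→6800, (D,hash)→8300, (C,hash)→8400, (D,nl)→41000, (C,nl)→81000; best=5800 via (D,merge)
  {ACE}: card=500; try (A,hash)→1300, (A,merge)→1920, (A,nl_idx)→2000, (A,nl)→3000, (C,merge)→5020, (C,hash)→7520 …(+1); best=1300 via (A,hash)
  {BDE}: card=1000; try (B,hash)→2600, (B,nl_idx)→3400, (B,merge)→3600, (E,hash)→4400, (B,nl)→21000, (E,merge)→26320 …(+1); best=2600 via (B,hash)
  {ADE}: card=1000; try (A,hash)→1400, (A,merge)→2920, (A,nl_idx)→3000, (A,nl)→5000, (D,merge)→5020, (D,hash)→7520 …(+1); best=1400 via (A,hash)
  {BCDE}: card=5000; try (B,hash)→8200, (C,hash)→10800, (C,merge)→17600, (B,merge)→17600, (B,nl_idx)→17800, (B,nl)→105800 …(+1); best=8200 via (B,hash)
  {ACDE}: card=5000; try (A,hash)→7000, (D,hash)→9000, (C,hash)→9600, (D,merge)→10300, (A,nl_idx)→15800, (C,merge)→16400 …(+4); best=7000 via (A,hash)
  {ABDE}: card=5000; try (B,hash)→3800, (A,hash)→3800, (A,nl_idx)→12600, (B,merge)→13200, (B,nl_idx)→13400, (A,merge)→13720 …(+2); best=3800 via (B,hash)
  {ABCDE}: card=25000; try (B,hash)→13400, (A,hash)→13400, (C,hash)→16000, (A,nl_idx)→58200, (B,nl_idx)→67000, (C,merge)→77800 …(+5); best=13400 via (B,hash)

cost=13400; order=C,E,D,A,B; methods=hash,merge,hash,hash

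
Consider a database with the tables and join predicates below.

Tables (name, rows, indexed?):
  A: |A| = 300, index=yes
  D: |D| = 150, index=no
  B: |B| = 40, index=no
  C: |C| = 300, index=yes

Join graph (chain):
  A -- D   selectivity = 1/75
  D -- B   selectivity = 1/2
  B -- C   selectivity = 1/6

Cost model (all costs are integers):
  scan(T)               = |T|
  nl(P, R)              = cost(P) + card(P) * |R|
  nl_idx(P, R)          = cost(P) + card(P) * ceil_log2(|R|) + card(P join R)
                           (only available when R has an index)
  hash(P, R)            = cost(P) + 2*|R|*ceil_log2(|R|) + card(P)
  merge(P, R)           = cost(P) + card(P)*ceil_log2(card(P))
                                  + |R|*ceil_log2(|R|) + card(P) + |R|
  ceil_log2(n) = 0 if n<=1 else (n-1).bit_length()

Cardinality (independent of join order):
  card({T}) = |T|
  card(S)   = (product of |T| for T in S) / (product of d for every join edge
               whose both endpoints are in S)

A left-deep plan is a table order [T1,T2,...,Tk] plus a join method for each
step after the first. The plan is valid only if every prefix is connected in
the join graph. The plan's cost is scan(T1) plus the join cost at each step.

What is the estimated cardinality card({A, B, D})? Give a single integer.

12000

Tables in S: A(300), B(40), D(150)
Edges inside S: A-D(d=75), D-B(d=2)
numerator = 300 * 40 * 150 = 1800000
denominator = 75 * 2 = 150
card(S) = 1800000 / 150 = 12000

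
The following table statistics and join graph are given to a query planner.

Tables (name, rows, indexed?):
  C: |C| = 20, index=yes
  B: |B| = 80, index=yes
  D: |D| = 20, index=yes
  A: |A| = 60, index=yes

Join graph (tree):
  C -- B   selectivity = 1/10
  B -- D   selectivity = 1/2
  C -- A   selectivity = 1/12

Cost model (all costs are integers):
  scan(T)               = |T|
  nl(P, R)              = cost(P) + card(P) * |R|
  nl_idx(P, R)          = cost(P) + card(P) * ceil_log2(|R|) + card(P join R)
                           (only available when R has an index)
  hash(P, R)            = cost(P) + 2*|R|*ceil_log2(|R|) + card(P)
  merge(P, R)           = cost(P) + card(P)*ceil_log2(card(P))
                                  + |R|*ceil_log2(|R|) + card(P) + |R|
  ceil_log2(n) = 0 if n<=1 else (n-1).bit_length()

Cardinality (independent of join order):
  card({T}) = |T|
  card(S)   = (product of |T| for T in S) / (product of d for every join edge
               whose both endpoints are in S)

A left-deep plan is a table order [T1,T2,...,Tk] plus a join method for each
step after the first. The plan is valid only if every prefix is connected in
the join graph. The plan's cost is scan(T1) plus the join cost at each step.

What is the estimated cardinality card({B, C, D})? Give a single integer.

1600

Tables in S: B(80), C(20), D(20)
Edges inside S: C-B(d=10), B-D(d=2)
numerator = 80 * 20 * 20 = 32000
denominator = 10 * 2 = 20
card(S) = 32000 / 20 = 1600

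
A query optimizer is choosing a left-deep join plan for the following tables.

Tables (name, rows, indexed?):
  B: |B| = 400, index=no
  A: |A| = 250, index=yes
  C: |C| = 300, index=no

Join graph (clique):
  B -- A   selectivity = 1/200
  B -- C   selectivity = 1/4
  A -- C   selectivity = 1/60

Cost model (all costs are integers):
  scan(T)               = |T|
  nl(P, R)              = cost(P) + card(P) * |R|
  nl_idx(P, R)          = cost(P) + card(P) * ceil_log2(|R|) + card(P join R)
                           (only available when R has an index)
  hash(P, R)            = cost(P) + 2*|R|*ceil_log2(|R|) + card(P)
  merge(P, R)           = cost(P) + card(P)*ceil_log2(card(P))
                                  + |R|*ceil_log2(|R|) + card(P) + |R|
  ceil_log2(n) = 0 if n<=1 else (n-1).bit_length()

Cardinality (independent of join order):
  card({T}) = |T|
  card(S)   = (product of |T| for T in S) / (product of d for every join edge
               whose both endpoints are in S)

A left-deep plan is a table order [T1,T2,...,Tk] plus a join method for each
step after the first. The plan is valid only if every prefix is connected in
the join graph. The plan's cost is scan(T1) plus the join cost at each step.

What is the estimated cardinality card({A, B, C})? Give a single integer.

625

Tables in S: A(250), B(400), C(300)
Edges inside S: B-A(d=200), B-C(d=4), A-C(d=60)
numerator = 250 * 400 * 300 = 30000000
denominator = 200 * 4 * 60 = 48000
card(S) = 30000000 / 48000 = 625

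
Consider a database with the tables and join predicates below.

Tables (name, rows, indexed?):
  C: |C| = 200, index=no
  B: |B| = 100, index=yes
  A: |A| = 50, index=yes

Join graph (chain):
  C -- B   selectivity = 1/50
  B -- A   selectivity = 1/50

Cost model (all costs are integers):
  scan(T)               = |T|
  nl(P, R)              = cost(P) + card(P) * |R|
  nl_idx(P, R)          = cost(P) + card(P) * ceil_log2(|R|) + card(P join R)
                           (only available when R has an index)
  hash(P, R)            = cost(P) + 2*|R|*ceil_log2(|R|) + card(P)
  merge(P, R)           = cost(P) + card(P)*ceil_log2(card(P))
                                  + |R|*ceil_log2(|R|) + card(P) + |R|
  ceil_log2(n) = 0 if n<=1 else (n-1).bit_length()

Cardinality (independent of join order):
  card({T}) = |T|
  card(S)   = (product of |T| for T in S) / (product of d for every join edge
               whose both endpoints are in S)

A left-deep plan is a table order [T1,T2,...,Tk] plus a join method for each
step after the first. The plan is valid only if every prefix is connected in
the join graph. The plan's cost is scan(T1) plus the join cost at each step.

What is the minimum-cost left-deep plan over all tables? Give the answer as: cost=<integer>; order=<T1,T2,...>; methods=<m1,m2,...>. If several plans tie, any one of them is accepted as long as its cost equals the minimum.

Selinger DP (subsets sized 1..n):
  {C}: scan cost=200, card=200
  {B}: scan cost=100, card=100
  {A}: scan cost=50, card=50
  {BC}: card=400; try (B,hash)→1800, (B,nl_idx)→2000, (C,merge)→2700, (B,merge)→2800, (C,hash)→3400, (C,nl)→20100 …(+1); best=1800 via (B,hash)
  {AB}: card=100; try (B,nl_idx)→500, (A,hash)→800, (A,nl_idx)→800, (B,merge)→1200, (A,merge)→1250, (B,hash)→1500 …(+2); best=500 via (B,nl_idx)
  {ABC}: card=400; try (A,hash)→2800, (C,merge)→3100, (C,hash)→3800, (A,nl_idx)→4600, (A,merge)→6150, (C,nl)→20500 …(+1); best=2800 via (A,hash)

cost=2800; order=C,B,A; methods=hash,hash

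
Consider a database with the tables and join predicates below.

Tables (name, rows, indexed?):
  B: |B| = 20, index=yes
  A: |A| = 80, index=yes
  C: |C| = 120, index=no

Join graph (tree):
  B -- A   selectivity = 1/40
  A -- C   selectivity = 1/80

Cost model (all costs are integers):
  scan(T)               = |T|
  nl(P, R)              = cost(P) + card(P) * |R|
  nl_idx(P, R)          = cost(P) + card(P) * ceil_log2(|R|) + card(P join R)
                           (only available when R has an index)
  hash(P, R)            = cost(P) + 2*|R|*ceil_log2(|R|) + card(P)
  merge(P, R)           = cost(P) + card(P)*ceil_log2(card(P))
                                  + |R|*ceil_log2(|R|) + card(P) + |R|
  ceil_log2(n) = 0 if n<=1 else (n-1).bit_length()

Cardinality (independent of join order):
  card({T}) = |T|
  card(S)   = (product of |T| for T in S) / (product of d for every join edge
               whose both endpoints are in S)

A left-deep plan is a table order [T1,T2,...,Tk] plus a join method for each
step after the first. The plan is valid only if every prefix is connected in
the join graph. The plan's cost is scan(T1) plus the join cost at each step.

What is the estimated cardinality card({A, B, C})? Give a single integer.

Tables in S: A(80), B(20), C(120)
Edges inside S: B-A(d=40), A-C(d=80)
numerator = 80 * 20 * 120 = 192000
denominator = 40 * 80 = 3200
card(S) = 192000 / 3200 = 60

60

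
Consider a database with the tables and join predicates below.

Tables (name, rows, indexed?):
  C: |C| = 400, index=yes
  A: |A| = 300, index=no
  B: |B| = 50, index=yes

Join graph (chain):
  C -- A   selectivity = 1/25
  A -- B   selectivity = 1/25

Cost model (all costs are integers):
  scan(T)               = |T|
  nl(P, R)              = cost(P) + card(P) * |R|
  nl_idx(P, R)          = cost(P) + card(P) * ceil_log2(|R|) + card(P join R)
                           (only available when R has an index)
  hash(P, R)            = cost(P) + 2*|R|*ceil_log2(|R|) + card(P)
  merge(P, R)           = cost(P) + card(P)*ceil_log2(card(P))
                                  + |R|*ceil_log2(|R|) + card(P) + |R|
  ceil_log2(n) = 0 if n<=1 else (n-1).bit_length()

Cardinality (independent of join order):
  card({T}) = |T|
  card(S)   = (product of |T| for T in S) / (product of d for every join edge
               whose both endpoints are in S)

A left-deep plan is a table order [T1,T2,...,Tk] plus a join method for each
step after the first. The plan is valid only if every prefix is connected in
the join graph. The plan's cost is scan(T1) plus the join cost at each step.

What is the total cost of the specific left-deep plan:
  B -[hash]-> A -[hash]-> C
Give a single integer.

step 1: scan B: cost=50, card=50
step 2: join A via hash
    card(P join A) = 50*300/(25) = 600
    cost = 50 + 2*300*9 + 50 = 5500
step 3: join C via hash
    card(P join C) = 600*400/(25) = 9600
    cost = 5500 + 2*400*9 + 600 = 13300

13300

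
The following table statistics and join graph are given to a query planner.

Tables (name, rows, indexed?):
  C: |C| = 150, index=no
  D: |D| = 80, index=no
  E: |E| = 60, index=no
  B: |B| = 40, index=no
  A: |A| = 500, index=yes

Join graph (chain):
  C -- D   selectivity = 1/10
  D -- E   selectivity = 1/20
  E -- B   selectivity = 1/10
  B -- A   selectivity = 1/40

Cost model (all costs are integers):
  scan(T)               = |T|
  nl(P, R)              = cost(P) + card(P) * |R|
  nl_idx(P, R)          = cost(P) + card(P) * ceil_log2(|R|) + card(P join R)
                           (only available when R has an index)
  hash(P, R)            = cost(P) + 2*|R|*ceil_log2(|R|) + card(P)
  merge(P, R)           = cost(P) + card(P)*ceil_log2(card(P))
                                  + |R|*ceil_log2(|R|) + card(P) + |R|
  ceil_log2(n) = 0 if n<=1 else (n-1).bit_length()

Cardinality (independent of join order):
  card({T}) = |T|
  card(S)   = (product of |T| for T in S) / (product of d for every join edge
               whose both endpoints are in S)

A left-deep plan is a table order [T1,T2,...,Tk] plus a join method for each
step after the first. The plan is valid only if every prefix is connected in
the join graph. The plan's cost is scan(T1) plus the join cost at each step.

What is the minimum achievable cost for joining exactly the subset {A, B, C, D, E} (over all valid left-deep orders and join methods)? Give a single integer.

20640

Selinger DP over subsets of {A,B,C,D,E}:
  {C}: scan cost=150, card=150
  {D}: scan cost=80, card=80
  {E}: scan cost=60, card=60
  {B}: scan cost=40, card=40
  {A}: scan cost=500, card=500
  {CD}: card=1200; try (D,hash)→1420, (C,merge)→2070, (D,merge)→2140, (C,hash)→2560, (C,nl)→12080, (D,nl)→12150; best=1420 via (D,hash)
  {DE}: card=240; try (E,hash)→880, (D,merge)→1120, (E,merge)→1140, (D,hash)→1240, (D,nl)→4860, (E,nl)→4880; best=880 via (E,hash)
  {BE}: card=240; try (B,hash)→600, (E,merge)→740, (B,merge)→760, (E,hash)→800, (E,nl)→2440, (B,nl)→2460; best=600 via (B,hash)
  {AB}: card=500; try (A,nl_idx)→900, (B,hash)→1480, (A,merge)→5320, (B,merge)→5780, (A,hash)→9080, (A,nl)→20040 …(+1); best=900 via (A,nl_idx)
  {CDE}: card=3600; try (E,hash)→3340, (C,hash)→3520, (C,merge)→4390, (E,merge)→16240, (C,nl)→36880, (E,nl)→73420; best=3340 via (E,hash)
  {BDE}: card=960; try (B,hash)→1600, (D,hash)→1960, (B,merge)→3320, (D,merge)→3400, (B,nl)→10480, (D,nl)→19800; best=1600 via (B,hash)
  {ABE}: card=3000; try (E,hash)→2120, (A,nl_idx)→5760, (E,merge)→6320, (A,merge)→7760, (A,hash)→9840, (E,nl)→30900 …(+1); best=2120 via (E,hash)
  {BCDE}: card=14400; try (C,hash)→4960, (B,hash)→7420, (C,merge)→13510, (B,merge)→50420, (C,nl)→145600, (B,nl)→147340; best=4960 via (C,hash)
  {ABDE}: card=12000; try (D,hash)→6240, (A,hash)→11560, (A,merge)→17160, (A,nl_idx)→22240, (D,merge)→41760, (D,nl)→242120 …(+1); best=6240 via (D,hash)
  {ABCDE}: card=180000; try (C,hash)→20640, (A,hash)→28360, (C,merge)→187590, (A,merge)→225960, (A,nl_idx)→314560, (C,nl)→1806240 …(+1); best=20640 via (C,hash)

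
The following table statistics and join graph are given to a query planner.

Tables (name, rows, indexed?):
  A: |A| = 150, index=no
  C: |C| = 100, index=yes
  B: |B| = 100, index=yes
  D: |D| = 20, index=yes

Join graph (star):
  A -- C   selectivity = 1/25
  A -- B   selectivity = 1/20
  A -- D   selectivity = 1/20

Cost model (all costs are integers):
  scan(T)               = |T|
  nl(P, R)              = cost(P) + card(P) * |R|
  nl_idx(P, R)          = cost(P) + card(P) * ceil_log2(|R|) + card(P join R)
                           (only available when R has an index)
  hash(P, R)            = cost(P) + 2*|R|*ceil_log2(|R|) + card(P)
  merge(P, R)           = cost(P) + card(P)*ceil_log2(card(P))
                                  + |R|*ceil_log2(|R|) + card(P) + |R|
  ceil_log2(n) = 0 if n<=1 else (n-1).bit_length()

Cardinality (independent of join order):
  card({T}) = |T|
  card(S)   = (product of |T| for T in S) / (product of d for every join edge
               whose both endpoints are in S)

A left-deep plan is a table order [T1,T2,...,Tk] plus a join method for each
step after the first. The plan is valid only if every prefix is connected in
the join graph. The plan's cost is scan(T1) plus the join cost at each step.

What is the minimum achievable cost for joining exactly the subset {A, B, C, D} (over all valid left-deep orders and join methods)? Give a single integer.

4050

Selinger DP over subsets of {A,B,C,D}:
  {A}: scan cost=150, card=150
  {C}: scan cost=100, card=100
  {B}: scan cost=100, card=100
  {D}: scan cost=20, card=20
  {AC}: card=600; try (C,hash)→1700, (C,nl_idx)→1800, (A,merge)→2250, (C,merge)→2300, (A,hash)→2600, (A,nl)→15100 …(+1); best=1700 via (C,hash)
  {AB}: card=750; try (B,hash)→1700, (B,nl_idx)→1950, (A,merge)→2250, (B,merge)→2300, (A,hash)→2600, (A,nl)→15100 …(+1); best=1700 via (B,hash)
  {AD}: card=150; try (D,hash)→500, (D,nl_idx)→1050, (A,merge)→1490, (D,merge)→1620, (A,hash)→2440, (A,nl)→3020 …(+1); best=500 via (D,hash)
  {ABC}: card=3000; try (B,hash)→3700, (C,hash)→3850, (B,nl_idx)→8900, (B,merge)→9100, (C,nl_idx)→9950, (C,merge)→10750 …(+2); best=3700 via (B,hash)
  {ACD}: card=600; try (C,hash)→2050, (C,nl_idx)→2150, (D,hash)→2500, (C,merge)→2650, (D,nl_idx)→5300, (D,merge)→8420 …(+2); best=2050 via (C,hash)
  {ABD}: card=750; try (B,hash)→2050, (B,nl_idx)→2300, (D,hash)→2650, (B,merge)→2650, (D,nl_idx)→6200, (D,merge)→10070 …(+2); best=2050 via (B,hash)
  {ABCD}: card=3000; try (B,hash)→4050, (C,hash)→4200, (D,hash)→6900, (B,nl_idx)→9250, (B,merge)→9450, (C,nl_idx)→10300 …(+6); best=4050 via (B,hash)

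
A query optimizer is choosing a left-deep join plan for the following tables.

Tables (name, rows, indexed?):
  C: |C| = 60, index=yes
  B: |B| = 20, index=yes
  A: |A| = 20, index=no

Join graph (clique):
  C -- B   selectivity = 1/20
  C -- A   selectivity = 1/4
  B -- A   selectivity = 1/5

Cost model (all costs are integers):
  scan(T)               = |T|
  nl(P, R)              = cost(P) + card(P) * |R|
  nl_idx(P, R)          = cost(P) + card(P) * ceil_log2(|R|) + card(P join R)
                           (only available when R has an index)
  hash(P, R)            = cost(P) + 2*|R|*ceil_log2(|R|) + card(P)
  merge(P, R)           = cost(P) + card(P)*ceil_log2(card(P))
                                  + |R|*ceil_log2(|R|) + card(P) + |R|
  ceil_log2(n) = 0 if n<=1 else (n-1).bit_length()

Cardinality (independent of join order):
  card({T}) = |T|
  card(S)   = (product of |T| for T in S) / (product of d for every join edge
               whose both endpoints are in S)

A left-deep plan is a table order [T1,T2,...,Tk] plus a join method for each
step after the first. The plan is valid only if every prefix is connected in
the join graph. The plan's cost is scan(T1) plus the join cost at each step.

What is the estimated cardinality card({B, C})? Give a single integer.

60

Tables in S: B(20), C(60)
Edges inside S: C-B(d=20)
numerator = 20 * 60 = 1200
denominator = 20 = 20
card(S) = 1200 / 20 = 60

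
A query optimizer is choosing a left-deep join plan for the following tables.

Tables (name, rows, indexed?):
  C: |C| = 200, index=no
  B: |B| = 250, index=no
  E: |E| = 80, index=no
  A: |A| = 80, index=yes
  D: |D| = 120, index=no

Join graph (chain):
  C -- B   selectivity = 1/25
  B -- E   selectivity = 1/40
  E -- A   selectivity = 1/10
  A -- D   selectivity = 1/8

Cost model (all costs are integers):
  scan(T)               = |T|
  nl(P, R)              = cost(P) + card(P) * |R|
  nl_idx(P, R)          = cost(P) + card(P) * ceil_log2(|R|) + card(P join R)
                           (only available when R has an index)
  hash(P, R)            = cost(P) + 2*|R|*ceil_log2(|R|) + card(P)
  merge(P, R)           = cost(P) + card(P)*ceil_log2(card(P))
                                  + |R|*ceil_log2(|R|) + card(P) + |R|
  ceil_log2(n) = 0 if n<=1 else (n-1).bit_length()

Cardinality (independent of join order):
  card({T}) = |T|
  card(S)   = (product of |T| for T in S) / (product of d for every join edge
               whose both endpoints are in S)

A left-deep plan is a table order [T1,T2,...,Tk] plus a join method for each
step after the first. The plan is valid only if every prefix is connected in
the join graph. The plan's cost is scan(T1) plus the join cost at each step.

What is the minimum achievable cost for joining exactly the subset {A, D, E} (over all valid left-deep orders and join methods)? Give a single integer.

Selinger DP over subsets of {A,D,E}:
  {E}: scan cost=80, card=80
  {A}: scan cost=80, card=80
  {D}: scan cost=120, card=120
  {AE}: card=640; try (E,hash)→1280, (A,hash)→1280, (A,nl_idx)→1280, (E,merge)→1360, (A,merge)→1360, (E,nl)→6480 …(+1); best=1280 via (E,hash)
  {AD}: card=1200; try (A,hash)→1360, (D,merge)→1680, (A,merge)→1720, (D,hash)→1840, (A,nl_idx)→2160, (D,nl)→9680 …(+1); best=1360 via (A,hash)
  {ADE}: card=9600; try (D,hash)→3600, (E,hash)→3680, (D,merge)→9280, (E,merge)→16400, (D,nl)→78080, (E,nl)→97360; best=3600 via (D,hash)

3600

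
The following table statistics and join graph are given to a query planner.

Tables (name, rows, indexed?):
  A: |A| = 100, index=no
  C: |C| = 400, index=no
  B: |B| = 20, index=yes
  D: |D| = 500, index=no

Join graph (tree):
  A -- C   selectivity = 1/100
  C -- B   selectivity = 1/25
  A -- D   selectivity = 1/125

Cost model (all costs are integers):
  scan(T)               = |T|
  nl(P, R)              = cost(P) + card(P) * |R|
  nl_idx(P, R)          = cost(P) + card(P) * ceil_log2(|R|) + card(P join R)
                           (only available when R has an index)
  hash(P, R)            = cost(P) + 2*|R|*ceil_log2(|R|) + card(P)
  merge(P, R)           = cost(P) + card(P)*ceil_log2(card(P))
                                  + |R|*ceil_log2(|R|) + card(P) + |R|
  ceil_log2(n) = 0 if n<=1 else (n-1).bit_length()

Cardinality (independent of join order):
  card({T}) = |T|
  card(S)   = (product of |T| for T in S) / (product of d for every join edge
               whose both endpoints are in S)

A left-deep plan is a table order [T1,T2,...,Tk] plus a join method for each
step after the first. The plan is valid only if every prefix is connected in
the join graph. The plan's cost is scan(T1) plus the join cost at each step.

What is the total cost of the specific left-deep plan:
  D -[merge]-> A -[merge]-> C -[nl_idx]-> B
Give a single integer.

step 1: scan D: cost=500, card=500
step 2: join A via merge
    card(P join A) = 500*100/(125) = 400
    cost = 500 + 500*9 + 100*7 + 500 + 100 = 6300
step 3: join C via merge
    card(P join C) = 400*400/(100) = 1600
    cost = 6300 + 400*9 + 400*9 + 400 + 400 = 14300
step 4: join B via nl_idx
    card(P join B) = 1600*20/(25) = 1280
    cost = 14300 + 1600*5 + 1280 = 23580

23580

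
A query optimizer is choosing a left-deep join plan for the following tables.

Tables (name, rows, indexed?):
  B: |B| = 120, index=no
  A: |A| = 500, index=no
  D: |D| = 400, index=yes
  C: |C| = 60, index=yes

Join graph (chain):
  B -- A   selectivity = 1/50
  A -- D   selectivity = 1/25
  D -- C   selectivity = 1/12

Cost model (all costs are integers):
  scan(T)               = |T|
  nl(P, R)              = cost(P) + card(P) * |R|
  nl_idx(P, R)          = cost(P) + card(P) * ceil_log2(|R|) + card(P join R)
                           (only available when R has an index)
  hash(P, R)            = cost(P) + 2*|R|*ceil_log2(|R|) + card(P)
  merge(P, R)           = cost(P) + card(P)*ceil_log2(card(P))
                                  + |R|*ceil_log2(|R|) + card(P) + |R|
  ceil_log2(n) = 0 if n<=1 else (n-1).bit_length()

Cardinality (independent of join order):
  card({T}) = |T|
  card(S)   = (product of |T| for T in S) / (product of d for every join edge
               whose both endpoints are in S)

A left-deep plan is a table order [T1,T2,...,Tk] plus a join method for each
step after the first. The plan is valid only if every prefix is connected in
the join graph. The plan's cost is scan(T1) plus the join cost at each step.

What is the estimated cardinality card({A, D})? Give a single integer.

Tables in S: A(500), D(400)
Edges inside S: A-D(d=25)
numerator = 500 * 400 = 200000
denominator = 25 = 25
card(S) = 200000 / 25 = 8000

8000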